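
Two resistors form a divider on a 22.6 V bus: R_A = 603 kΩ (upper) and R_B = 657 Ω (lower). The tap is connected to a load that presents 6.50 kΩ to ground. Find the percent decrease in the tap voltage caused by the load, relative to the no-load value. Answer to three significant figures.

Unloaded V = 22.6 × 657/603700 = 0.024597 V.
Loaded: R_B‖R_L = 596.7 Ω, giving V = 22.6 × 596.7/603600 = 0.022341 V.
Drop = (0.024597 − 0.022341) / 0.024597 = 9.17 %.

9.17 %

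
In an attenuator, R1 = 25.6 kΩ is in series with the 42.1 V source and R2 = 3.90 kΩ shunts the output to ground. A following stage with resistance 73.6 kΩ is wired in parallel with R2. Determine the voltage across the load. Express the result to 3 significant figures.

The load sits in parallel with R2: R2‖R_L = (3.90 × 73.6) / (3.90 + 73.6) = 3.704 kΩ.
V_out = 42.1 × 3.704 / (25.6 + 3.704) = 42.1 × 3.704/29.30 = 5.32 V.

V_out ≈ 5.32 V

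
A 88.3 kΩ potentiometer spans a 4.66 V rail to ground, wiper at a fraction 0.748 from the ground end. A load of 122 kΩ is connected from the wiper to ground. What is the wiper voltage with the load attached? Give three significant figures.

V ≈ 3.07 V

The wiper splits the pot into (1−α)R = 22.25 kΩ above and αR = 66.05 kΩ below.
Lower section ‖ load = 42.85 kΩ.
V_wiper = 4.66 × 42.85/(22.25 + 42.85) = 3.07 V.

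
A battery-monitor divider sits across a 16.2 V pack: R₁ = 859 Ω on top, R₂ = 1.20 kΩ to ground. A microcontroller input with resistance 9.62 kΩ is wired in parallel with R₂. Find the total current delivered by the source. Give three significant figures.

R₂‖R_L = 1067 Ω, so the source sees R₁ + R₂‖R_L = 1926 Ω.
I = 16.2 V / 1926 Ω = 8.41 mA.

I ≈ 8.41 mA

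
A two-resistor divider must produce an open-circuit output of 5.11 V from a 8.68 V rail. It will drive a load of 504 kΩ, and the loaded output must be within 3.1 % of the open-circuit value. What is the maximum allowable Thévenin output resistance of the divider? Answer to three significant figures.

Loading drop = R_th/(R_th + R_L) ≤ 0.0310, so R_th ≤ R_L · ε/(1−ε) = 504 kΩ × 0.0310/0.9690 = 16.1 kΩ.

R_th ≤ 16.1 kΩ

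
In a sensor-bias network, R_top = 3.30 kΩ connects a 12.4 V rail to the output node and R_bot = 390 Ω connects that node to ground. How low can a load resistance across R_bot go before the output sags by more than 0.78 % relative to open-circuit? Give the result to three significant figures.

Output resistance R_th = R_top‖R_bot = (3300 × 390)/3690 = 348.8 Ω.
The fractional drop is R_th/(R_th + R_L); requiring this ≤ 0.00780 gives R_L ≥ R_th(1/0.00780 − 1) = 348.8 × 127.2 = 44.4 kΩ.

R_L(min) ≈ 44.4 kΩ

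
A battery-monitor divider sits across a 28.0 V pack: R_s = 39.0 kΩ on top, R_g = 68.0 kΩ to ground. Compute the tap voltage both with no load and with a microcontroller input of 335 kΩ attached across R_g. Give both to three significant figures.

Unloaded: 17.8 V; loaded: 16.6 V

Open-circuit: V = 28.0 × 68.0/(39.0 + 68.0) = 17.8 V.
With the load, R_g becomes R_g‖R_L = 56.53 kΩ, so V = 28.0 × 56.53/95.53 = 16.6 V.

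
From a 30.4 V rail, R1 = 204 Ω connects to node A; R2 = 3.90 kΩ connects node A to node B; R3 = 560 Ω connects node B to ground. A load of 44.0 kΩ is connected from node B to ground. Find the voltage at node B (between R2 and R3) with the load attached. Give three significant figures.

At node B, R3 is in parallel with the load: R3‖R_L = 553.0 Ω.
Below node A the resistance is R2 + (R3‖R_L) = 4453 Ω, so V_A = 30.4 × 4453/4657 = 29.07 V.
Then V_B = V_A × (R3‖R_L)/(R2 + R3‖R_L) = 29.07 × 553.0/4453 = 3.61 V.

V ≈ 3.61 V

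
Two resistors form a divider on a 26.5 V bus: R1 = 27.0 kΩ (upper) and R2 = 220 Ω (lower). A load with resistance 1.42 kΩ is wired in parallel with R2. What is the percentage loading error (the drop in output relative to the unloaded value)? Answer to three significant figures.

Unloaded V = 26.5 × 220/27220 = 0.21418 V.
Loaded: R2‖R_L = 190.5 Ω, giving V = 26.5 × 190.5/27190 = 0.18565 V.
Drop = (0.21418 − 0.18565) / 0.21418 = 13.3 %.

13.3 %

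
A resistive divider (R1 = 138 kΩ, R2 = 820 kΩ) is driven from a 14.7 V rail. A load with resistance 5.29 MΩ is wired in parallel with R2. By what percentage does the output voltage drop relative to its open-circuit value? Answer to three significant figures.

2.18 %

The divider's output (Thévenin) resistance is R1‖R2 = 118.1 kΩ.
Fractional drop under load = R_th/(R_th + R_L) = 118.1 / (118.1 + 5290) = 0.02184.
So the output falls by 2.18 %.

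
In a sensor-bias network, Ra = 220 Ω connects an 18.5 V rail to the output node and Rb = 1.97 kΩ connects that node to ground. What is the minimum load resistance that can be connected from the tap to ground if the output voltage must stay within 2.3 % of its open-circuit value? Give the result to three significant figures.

R_L(min) ≈ 8.41 kΩ

Output resistance R_th = Ra‖Rb = (220 × 1970)/2190 = 197.9 Ω.
The fractional drop is R_th/(R_th + R_L); requiring this ≤ 0.0230 gives R_L ≥ R_th(1/0.0230 − 1) = 197.9 × 42.48 = 8.41 kΩ.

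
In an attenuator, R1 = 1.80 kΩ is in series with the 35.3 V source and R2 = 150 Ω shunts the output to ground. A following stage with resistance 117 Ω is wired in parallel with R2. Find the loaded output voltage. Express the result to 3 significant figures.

The load sits in parallel with R2: R2‖R_L = (150 × 117) / (150 + 117) = 65.73 Ω.
V_out = 35.3 × 65.73 / (1800 + 65.73) = 35.3 × 65.73/1866 = 1.24 V.
(Unloaded it would have been 2.72 V.)

V_out ≈ 1.24 V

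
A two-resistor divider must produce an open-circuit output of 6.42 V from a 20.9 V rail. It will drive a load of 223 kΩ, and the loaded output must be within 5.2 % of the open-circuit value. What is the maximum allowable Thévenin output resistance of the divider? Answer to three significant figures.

R_th ≤ 12.2 kΩ

Loading drop = R_th/(R_th + R_L) ≤ 0.0520, so R_th ≤ R_L · ε/(1−ε) = 223 kΩ × 0.0520/0.9480 = 12.2 kΩ.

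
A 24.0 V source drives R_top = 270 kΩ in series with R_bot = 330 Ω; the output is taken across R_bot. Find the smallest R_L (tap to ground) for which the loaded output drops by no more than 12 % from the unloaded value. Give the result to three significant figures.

R_L(min) ≈ 2.42 kΩ

Output resistance R_th = R_top‖R_bot = (270000 × 330)/270300 = 329.6 Ω.
The fractional drop is R_th/(R_th + R_L); requiring this ≤ 0.120 gives R_L ≥ R_th(1/0.120 − 1) = 329.6 × 7.333 = 2.42 kΩ.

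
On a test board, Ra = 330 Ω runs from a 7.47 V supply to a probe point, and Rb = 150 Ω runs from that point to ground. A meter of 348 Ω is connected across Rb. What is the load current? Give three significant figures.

Rb‖R_L = 104.8 Ω; V_out = 7.47 × 104.8/434.8 = 1.801 V.
I_L = V_out / R_L = 1.801 / 348 Ω = 5.17 mA.

I_L ≈ 5.17 mA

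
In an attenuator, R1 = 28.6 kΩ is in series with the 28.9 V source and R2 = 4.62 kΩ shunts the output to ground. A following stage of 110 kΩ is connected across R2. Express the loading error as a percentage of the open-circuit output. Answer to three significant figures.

3.49 %

The divider's output (Thévenin) resistance is R1‖R2 = 3.977 kΩ.
Fractional drop under load = R_th/(R_th + R_L) = 3.977 / (3.977 + 110) = 0.03490.
So the output falls by 3.49 %.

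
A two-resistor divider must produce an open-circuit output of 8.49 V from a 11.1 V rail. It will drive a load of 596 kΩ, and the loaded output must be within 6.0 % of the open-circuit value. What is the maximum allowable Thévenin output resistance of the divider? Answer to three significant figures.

Loading drop = R_th/(R_th + R_L) ≤ 0.0600, so R_th ≤ R_L · ε/(1−ε) = 596 kΩ × 0.0600/0.9400 = 38.0 kΩ.
(Any R1, R2 with R2/(R1+R2) = 0.765 and R1‖R2 ≤ 38.0 kΩ will meet the spec.)

R_th ≤ 38.0 kΩ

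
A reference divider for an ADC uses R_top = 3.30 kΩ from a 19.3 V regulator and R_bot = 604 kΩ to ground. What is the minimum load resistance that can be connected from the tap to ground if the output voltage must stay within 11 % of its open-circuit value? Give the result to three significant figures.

R_L(min) ≈ 26.6 kΩ

Output resistance R_th = R_top‖R_bot = (3.30 × 604)/607.3 = 3.282 kΩ.
The fractional drop is R_th/(R_th + R_L); requiring this ≤ 0.110 gives R_L ≥ R_th(1/0.110 − 1) = 3.282 × 8.091 = 26.6 kΩ.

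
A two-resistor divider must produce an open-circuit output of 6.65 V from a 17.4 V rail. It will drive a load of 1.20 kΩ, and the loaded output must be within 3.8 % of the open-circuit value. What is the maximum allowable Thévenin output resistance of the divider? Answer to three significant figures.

R_th ≤ 47.4 Ω

Loading drop = R_th/(R_th + R_L) ≤ 0.0380, so R_th ≤ R_L · ε/(1−ε) = 1.20 kΩ × 0.0380/0.9620 = 47.4 Ω.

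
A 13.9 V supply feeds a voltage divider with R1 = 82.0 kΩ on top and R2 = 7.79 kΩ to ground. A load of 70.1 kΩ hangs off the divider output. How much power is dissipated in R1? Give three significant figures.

P ≈ 2.00 mW

Total resistance from the source is R1 + (R2‖R_L) = 89.01 kΩ, so I = 13.9/89.01 kΩ = 0.1562 mA.
P = I²·R1 = (0.1562 mA)² × 82.0 kΩ = 2.00 mW.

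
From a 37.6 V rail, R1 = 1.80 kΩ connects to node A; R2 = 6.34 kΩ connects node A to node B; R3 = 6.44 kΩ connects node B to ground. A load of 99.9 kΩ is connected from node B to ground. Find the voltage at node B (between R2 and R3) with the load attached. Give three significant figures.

At node B, R3 is in parallel with the load: R3‖R_L = 6.050 kΩ.
Below node A the resistance is R2 + (R3‖R_L) = 12.39 kΩ, so V_A = 37.6 × 12.39/14.19 = 32.83 V.
Then V_B = V_A × (R3‖R_L)/(R2 + R3‖R_L) = 32.83 × 6.050/12.39 = 16.0 V.

V ≈ 16.0 V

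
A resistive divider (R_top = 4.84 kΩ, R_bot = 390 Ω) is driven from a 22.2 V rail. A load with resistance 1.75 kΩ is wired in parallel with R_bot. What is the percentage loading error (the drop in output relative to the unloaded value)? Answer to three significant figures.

The divider's output (Thévenin) resistance is R_top‖R_bot = 360.9 Ω.
Fractional drop under load = R_th/(R_th + R_L) = 360.9 / (360.9 + 1750) = 0.1710.
So the output falls by 17.1 %.

17.1 %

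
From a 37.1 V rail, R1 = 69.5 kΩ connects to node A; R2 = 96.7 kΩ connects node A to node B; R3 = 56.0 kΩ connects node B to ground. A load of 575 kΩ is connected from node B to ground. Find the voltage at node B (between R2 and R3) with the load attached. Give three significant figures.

V ≈ 8.72 V

At node B, R3 is in parallel with the load: R3‖R_L = 51.03 kΩ.
Below node A the resistance is R2 + (R3‖R_L) = 147.7 kΩ, so V_A = 37.1 × 147.7/217.2 = 25.23 V.
Then V_B = V_A × (R3‖R_L)/(R2 + R3‖R_L) = 25.23 × 51.03/147.7 = 8.72 V.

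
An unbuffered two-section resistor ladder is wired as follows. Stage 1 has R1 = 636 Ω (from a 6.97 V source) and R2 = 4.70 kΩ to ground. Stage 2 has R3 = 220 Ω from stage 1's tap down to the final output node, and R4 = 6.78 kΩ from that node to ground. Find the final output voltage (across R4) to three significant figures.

Stage 2 presents R3+R4 = 7000 Ω as a load on stage 1's tap.
Stage 1's lower leg becomes R2‖(R3+R4) = 2812 Ω, so V_mid = 6.97 × 2812/3448 = 5.684 V.
Stage 2 is itself unloaded: V_out = V_mid × R4/(R3+R4) = 5.684 × 6780/7000 = 5.51 V.

V_out ≈ 5.51 V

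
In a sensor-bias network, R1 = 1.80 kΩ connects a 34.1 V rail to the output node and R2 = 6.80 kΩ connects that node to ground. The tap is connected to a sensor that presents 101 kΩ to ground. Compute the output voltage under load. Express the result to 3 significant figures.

The load sits in parallel with R2: R2‖R_L = (6.80 × 101) / (6.80 + 101) = 6.371 kΩ.
V_out = 34.1 × 6.371 / (1.80 + 6.371) = 34.1 × 6.371/8.171 = 26.6 V.
(Unloaded it would have been 27.0 V.)

V_out ≈ 26.6 V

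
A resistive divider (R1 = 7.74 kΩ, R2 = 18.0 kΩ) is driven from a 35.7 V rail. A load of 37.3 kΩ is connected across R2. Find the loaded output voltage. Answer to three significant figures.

The load sits in parallel with R2: R2‖R_L = (18.0 × 37.3) / (18.0 + 37.3) = 12.14 kΩ.
V_out = 35.7 × 12.14 / (7.74 + 12.14) = 35.7 × 12.14/19.88 = 21.8 V.

V_out ≈ 21.8 V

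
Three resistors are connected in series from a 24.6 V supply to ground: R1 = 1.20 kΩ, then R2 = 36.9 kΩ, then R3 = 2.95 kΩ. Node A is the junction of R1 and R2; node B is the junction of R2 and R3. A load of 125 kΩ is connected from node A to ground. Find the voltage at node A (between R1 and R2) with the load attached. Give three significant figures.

V ≈ 23.7 V

Below node A the series string R2+R3 = 39.85 kΩ sits in parallel with the 125 kΩ load: 30.22 kΩ.
V_A = 24.6 × 30.22/(1.20 + 30.22) = 23.7 V.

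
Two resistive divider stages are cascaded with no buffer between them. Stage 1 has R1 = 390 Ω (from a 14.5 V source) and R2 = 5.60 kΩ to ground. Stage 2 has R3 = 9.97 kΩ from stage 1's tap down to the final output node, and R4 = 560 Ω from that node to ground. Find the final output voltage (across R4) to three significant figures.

V_out ≈ 0.697 V

Stage 2 presents R3+R4 = 10530 Ω as a load on stage 1's tap.
Stage 1's lower leg becomes R2‖(R3+R4) = 3656 Ω, so V_mid = 14.5 × 3656/4046 = 13.10 V.
Stage 2 is itself unloaded: V_out = V_mid × R4/(R3+R4) = 13.10 × 560/10530 = 0.697 V.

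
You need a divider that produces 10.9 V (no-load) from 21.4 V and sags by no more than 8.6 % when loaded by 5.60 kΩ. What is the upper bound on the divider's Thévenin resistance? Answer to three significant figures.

Loading drop = R_th/(R_th + R_L) ≤ 0.0860, so R_th ≤ R_L · ε/(1−ε) = 5.60 kΩ × 0.0860/0.9140 = 527 Ω.

R_th ≤ 527 Ω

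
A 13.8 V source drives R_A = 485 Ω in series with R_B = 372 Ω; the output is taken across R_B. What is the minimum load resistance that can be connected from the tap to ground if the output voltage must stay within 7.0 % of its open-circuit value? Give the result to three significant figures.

R_L(min) ≈ 2.80 kΩ

Output resistance R_th = R_A‖R_B = (485 × 372)/857.0 = 210.5 Ω.
The fractional drop is R_th/(R_th + R_L); requiring this ≤ 0.0700 gives R_L ≥ R_th(1/0.0700 − 1) = 210.5 × 13.29 = 2.80 kΩ.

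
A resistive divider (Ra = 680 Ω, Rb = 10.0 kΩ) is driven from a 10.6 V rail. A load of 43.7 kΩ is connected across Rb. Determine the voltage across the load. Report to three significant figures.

V_out ≈ 9.78 V

The load sits in parallel with Rb: Rb‖R_L = (10000 × 43700) / (10000 + 43700) = 8138 Ω.
V_out = 10.6 × 8138 / (680 + 8138) = 10.6 × 8138/8818 = 9.78 V.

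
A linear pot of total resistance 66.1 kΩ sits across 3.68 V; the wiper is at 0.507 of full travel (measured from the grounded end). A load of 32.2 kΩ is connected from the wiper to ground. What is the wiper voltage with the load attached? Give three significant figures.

V ≈ 1.23 V

The wiper splits the pot into (1−α)R = 32.59 kΩ above and αR = 33.51 kΩ below.
Lower section ‖ load = 16.42 kΩ.
V_wiper = 3.68 × 16.42/(32.59 + 16.42) = 1.23 V.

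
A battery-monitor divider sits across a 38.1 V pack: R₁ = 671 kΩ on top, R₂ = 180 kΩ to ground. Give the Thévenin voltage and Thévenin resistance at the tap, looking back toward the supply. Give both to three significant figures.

V_th = 8.06 V, R_th = 142 kΩ

V_th is the open-circuit tap voltage: 38.1 × 180/(671 + 180) = 8.06 V.
With the supply zeroed, R₁ and R₂ appear in parallel from the tap: R_th = R₁‖R₂ = (671 × 180)/851.0 = 142 kΩ.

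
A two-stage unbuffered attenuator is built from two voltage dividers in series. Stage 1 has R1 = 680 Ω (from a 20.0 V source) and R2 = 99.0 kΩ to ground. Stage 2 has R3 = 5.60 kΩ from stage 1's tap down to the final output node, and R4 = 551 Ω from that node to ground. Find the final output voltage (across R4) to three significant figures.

Stage 2 presents R3+R4 = 6151 Ω as a load on stage 1's tap.
Stage 1's lower leg becomes R2‖(R3+R4) = 5791 Ω, so V_mid = 20.0 × 5791/6471 = 17.90 V.
Stage 2 is itself unloaded: V_out = V_mid × R4/(R3+R4) = 17.90 × 551/6151 = 1.60 V.

V_out ≈ 1.60 V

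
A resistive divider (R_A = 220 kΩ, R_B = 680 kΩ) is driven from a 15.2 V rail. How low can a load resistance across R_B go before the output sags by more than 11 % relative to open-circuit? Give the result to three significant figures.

R_L(min) ≈ 1.34 MΩ

Output resistance R_th = R_A‖R_B = (220 × 680)/900.0 = 166.2 kΩ.
The fractional drop is R_th/(R_th + R_L); requiring this ≤ 0.110 gives R_L ≥ R_th(1/0.110 − 1) = 166.2 × 8.091 = 1.34 MΩ.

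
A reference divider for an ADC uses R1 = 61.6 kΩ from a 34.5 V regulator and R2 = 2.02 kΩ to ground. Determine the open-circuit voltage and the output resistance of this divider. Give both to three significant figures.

V_th is the open-circuit tap voltage: 34.5 × 2.02/(61.6 + 2.02) = 1.10 V.
With the supply zeroed, R1 and R2 appear in parallel from the tap: R_th = R1‖R2 = (61.6 × 2.02)/63.62 = 1.96 kΩ.

V_th = 1.10 V, R_th = 1.96 kΩ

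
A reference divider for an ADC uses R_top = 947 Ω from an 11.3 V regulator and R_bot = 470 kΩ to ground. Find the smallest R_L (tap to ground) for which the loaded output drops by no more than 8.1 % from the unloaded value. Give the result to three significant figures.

R_L(min) ≈ 10.7 kΩ

Output resistance R_th = R_top‖R_bot = (947 × 470000)/470900 = 945.1 Ω.
The fractional drop is R_th/(R_th + R_L); requiring this ≤ 0.0810 gives R_L ≥ R_th(1/0.0810 − 1) = 945.1 × 11.35 = 10.7 kΩ.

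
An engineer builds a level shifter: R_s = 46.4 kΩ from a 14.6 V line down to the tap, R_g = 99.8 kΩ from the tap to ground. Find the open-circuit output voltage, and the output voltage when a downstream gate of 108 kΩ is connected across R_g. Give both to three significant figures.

Open-circuit: V = 14.6 × 99.8/(46.4 + 99.8) = 9.97 V.
With the load, R_g becomes R_g‖R_L = 51.87 kΩ, so V = 14.6 × 51.87/98.27 = 7.71 V.

Unloaded: 9.97 V; loaded: 7.71 V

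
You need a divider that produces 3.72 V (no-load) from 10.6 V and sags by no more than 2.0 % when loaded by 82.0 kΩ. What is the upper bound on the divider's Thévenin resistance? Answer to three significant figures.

R_th ≤ 1.67 kΩ

Loading drop = R_th/(R_th + R_L) ≤ 0.0200, so R_th ≤ R_L · ε/(1−ε) = 82.0 kΩ × 0.0200/0.9800 = 1.67 kΩ.
(Any R1, R2 with R2/(R1+R2) = 0.351 and R1‖R2 ≤ 1.67 kΩ will meet the spec.)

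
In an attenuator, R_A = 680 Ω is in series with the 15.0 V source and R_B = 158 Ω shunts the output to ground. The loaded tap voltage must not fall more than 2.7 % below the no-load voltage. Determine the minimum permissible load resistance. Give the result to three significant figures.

Output resistance R_th = R_A‖R_B = (680 × 158)/838.0 = 128.2 Ω.
The fractional drop is R_th/(R_th + R_L); requiring this ≤ 0.0270 gives R_L ≥ R_th(1/0.0270 − 1) = 128.2 × 36.04 = 4.62 kΩ.

R_L(min) ≈ 4.62 kΩ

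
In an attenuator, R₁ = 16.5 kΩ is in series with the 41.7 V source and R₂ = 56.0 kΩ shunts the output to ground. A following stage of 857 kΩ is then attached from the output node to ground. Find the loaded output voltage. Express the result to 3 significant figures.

The load sits in parallel with R₂: R₂‖R_L = (56.0 × 857) / (56.0 + 857) = 52.57 kΩ.
V_out = 41.7 × 52.57 / (16.5 + 52.57) = 41.7 × 52.57/69.07 = 31.7 V.
(Unloaded it would have been 32.2 V.)

V_out ≈ 31.7 V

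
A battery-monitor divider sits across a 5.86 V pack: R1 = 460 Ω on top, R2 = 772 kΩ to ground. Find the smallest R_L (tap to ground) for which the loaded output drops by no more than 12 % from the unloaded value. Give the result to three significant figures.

Output resistance R_th = R1‖R2 = (460 × 772000)/772500 = 459.7 Ω.
The fractional drop is R_th/(R_th + R_L); requiring this ≤ 0.120 gives R_L ≥ R_th(1/0.120 − 1) = 459.7 × 7.333 = 3.37 kΩ.

R_L(min) ≈ 3.37 kΩ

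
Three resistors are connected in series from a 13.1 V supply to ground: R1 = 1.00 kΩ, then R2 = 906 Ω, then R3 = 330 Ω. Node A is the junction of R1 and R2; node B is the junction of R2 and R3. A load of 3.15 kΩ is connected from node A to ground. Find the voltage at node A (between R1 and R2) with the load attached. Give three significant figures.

Below node A the series string R2+R3 = 1236 Ω sits in parallel with the 3150 Ω load: 887.7 Ω.
V_A = 13.1 × 887.7/(1000 + 887.7) = 6.16 V.

V ≈ 6.16 V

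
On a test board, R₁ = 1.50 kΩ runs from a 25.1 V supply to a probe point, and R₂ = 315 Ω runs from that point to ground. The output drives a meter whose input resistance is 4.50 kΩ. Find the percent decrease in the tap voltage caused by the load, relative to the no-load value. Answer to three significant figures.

The divider's output (Thévenin) resistance is R₁‖R₂ = 260.3 Ω.
Fractional drop under load = R_th/(R_th + R_L) = 260.3 / (260.3 + 4500) = 0.05469.
So the output falls by 5.47 %.

5.47 %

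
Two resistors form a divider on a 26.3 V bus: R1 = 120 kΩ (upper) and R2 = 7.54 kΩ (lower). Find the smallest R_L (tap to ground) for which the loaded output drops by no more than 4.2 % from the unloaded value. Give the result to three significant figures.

Output resistance R_th = R1‖R2 = (120 × 7.54)/127.5 = 7.094 kΩ.
The fractional drop is R_th/(R_th + R_L); requiring this ≤ 0.0420 gives R_L ≥ R_th(1/0.0420 − 1) = 7.094 × 22.81 = 162 kΩ.

R_L(min) ≈ 162 kΩ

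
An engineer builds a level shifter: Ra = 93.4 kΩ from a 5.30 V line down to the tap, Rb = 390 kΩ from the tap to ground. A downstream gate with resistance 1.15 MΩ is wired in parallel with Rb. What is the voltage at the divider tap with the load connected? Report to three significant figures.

V_out ≈ 4.01 V

The load sits in parallel with Rb: Rb‖R_L = (390 × 1150) / (390 + 1150) = 291.2 kΩ.
V_out = 5.30 × 291.2 / (93.4 + 291.2) = 5.30 × 291.2/384.6 = 4.01 V.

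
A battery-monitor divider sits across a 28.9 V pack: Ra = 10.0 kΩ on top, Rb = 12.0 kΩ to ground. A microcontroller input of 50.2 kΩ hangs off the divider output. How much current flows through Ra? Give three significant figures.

Rb‖R_L = 9.685 kΩ, so the source sees Ra + Rb‖R_L = 19.68 kΩ.
I = 28.9 V / 19.68 kΩ = 1.47 mA.

I ≈ 1.47 mA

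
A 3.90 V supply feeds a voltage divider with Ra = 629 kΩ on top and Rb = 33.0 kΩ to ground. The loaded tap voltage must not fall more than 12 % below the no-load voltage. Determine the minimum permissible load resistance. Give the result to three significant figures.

Output resistance R_th = Ra‖Rb = (629 × 33.0)/662.0 = 31.35 kΩ.
The fractional drop is R_th/(R_th + R_L); requiring this ≤ 0.120 gives R_L ≥ R_th(1/0.120 − 1) = 31.35 × 7.333 = 230 kΩ.

R_L(min) ≈ 230 kΩ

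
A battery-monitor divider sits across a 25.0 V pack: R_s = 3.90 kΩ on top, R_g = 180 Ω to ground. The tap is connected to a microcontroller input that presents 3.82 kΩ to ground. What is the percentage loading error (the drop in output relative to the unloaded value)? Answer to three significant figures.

4.31 %

The divider's output (Thévenin) resistance is R_s‖R_g = 172.1 Ω.
Fractional drop under load = R_th/(R_th + R_L) = 172.1 / (172.1 + 3820) = 0.04310.
So the output falls by 4.31 %.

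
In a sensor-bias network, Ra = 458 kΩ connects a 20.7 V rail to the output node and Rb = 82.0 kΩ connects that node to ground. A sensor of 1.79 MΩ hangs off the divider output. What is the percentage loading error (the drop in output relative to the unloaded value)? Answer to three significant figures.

3.74 %

The divider's output (Thévenin) resistance is Ra‖Rb = 69.55 kΩ.
Fractional drop under load = R_th/(R_th + R_L) = 69.55 / (69.55 + 1790) = 0.03740.
So the output falls by 3.74 %.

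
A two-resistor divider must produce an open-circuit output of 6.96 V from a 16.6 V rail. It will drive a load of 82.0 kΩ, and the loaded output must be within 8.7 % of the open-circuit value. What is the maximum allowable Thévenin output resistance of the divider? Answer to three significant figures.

R_th ≤ 7.81 kΩ

Loading drop = R_th/(R_th + R_L) ≤ 0.0870, so R_th ≤ R_L · ε/(1−ε) = 82.0 kΩ × 0.0870/0.9130 = 7.81 kΩ.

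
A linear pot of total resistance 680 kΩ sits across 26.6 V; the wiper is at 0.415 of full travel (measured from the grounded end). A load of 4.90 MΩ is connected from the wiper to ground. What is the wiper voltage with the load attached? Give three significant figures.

V ≈ 10.7 V

The wiper splits the pot into (1−α)R = 397.8 kΩ above and αR = 282.2 kΩ below.
Lower section ‖ load = 266.8 kΩ.
V_wiper = 26.6 × 266.8/(397.8 + 266.8) = 10.7 V.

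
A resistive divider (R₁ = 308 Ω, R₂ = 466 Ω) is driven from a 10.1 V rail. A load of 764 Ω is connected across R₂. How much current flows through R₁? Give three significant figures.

I ≈ 16.9 mA

R₂‖R_L = 289.5 Ω, so the source sees R₁ + R₂‖R_L = 597.5 Ω.
I = 10.1 V / 597.5 Ω = 16.9 mA.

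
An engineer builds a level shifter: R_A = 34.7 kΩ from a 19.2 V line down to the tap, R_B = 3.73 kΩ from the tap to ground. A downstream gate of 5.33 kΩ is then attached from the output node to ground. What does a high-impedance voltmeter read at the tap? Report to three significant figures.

The load sits in parallel with R_B: R_B‖R_L = (3.73 × 5.33) / (3.73 + 5.33) = 2.194 kΩ.
V_out = 19.2 × 2.194 / (34.7 + 2.194) = 19.2 × 2.194/36.89 = 1.14 V.
(Unloaded it would have been 1.86 V.)

V_out ≈ 1.14 V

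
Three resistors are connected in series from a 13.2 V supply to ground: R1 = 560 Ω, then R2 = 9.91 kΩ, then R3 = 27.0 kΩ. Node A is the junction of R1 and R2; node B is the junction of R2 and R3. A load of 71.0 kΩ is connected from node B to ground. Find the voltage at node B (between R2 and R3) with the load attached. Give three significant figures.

At node B, R3 is in parallel with the load: R3‖R_L = 19560 Ω.
Below node A the resistance is R2 + (R3‖R_L) = 29470 Ω, so V_A = 13.2 × 29470/30030 = 12.95 V.
Then V_B = V_A × (R3‖R_L)/(R2 + R3‖R_L) = 12.95 × 19560/29470 = 8.60 V.

V ≈ 8.60 V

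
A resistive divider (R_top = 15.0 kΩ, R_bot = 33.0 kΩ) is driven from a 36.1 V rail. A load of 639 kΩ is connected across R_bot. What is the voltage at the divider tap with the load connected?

The load sits in parallel with R_bot: R_bot‖R_L = (33.0 × 639) / (33.0 + 639) = 31.38 kΩ.
V_out = 36.1 × 31.38 / (15.0 + 31.38) = 36.1 × 31.38/46.38 = 24.4 V.

V_out ≈ 24.4 V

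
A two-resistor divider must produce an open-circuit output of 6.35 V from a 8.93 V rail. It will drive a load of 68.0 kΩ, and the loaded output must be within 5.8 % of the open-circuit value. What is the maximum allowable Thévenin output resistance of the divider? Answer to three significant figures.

R_th ≤ 4.19 kΩ

Loading drop = R_th/(R_th + R_L) ≤ 0.0580, so R_th ≤ R_L · ε/(1−ε) = 68.0 kΩ × 0.0580/0.9420 = 4.19 kΩ.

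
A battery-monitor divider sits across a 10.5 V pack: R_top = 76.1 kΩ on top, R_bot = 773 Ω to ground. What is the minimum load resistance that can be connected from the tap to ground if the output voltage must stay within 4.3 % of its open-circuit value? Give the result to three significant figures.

Output resistance R_th = R_top‖R_bot = (76100 × 773)/76870 = 765.2 Ω.
The fractional drop is R_th/(R_th + R_L); requiring this ≤ 0.0430 gives R_L ≥ R_th(1/0.0430 − 1) = 765.2 × 22.26 = 17.0 kΩ.

R_L(min) ≈ 17.0 kΩ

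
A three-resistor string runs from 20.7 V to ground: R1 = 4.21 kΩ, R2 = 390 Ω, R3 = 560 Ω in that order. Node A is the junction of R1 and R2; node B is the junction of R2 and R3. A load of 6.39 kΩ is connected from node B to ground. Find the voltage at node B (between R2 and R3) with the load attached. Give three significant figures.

At node B, R3 is in parallel with the load: R3‖R_L = 514.9 Ω.
Below node A the resistance is R2 + (R3‖R_L) = 904.9 Ω, so V_A = 20.7 × 904.9/5115 = 3.662 V.
Then V_B = V_A × (R3‖R_L)/(R2 + R3‖R_L) = 3.662 × 514.9/904.9 = 2.08 V.

V ≈ 2.08 V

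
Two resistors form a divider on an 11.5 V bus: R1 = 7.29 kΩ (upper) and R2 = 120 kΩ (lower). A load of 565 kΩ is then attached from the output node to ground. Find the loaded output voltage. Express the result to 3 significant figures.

V_out ≈ 10.7 V

The load sits in parallel with R2: R2‖R_L = (120 × 565) / (120 + 565) = 98.98 kΩ.
V_out = 11.5 × 98.98 / (7.29 + 98.98) = 11.5 × 98.98/106.3 = 10.7 V.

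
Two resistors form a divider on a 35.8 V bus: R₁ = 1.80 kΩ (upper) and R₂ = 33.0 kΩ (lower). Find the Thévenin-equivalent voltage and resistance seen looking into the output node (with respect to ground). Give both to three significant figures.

V_th is the open-circuit tap voltage: 35.8 × 33.0/(1.80 + 33.0) = 33.9 V.
With the supply zeroed, R₁ and R₂ appear in parallel from the tap: R_th = R₁‖R₂ = (1.80 × 33.0)/34.80 = 1.71 kΩ.

V_th = 33.9 V, R_th = 1.71 kΩ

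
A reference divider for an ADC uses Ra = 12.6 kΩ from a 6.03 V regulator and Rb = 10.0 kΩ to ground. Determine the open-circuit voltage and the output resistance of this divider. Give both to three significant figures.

V_th = 2.67 V, R_th = 5.58 kΩ

V_th is the open-circuit tap voltage: 6.03 × 10.0/(12.6 + 10.0) = 2.67 V.
With the supply zeroed, Ra and Rb appear in parallel from the tap: R_th = Ra‖Rb = (12.6 × 10.0)/22.60 = 5.58 kΩ.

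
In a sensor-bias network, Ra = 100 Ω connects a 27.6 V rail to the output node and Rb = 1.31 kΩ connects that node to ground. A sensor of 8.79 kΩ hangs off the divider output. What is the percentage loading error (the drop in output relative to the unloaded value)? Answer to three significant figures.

The divider's output (Thévenin) resistance is Ra‖Rb = 92.91 Ω.
Fractional drop under load = R_th/(R_th + R_L) = 92.91 / (92.91 + 8790) = 0.01046.
So the output falls by 1.05 %.

1.05 %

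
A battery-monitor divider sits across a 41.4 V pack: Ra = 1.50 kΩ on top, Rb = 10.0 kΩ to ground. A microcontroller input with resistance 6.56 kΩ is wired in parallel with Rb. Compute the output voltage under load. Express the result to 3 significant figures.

V_out ≈ 30.0 V

The load sits in parallel with Rb: Rb‖R_L = (10.0 × 6.56) / (10.0 + 6.56) = 3.961 kΩ.
V_out = 41.4 × 3.961 / (1.50 + 3.961) = 41.4 × 3.961/5.461 = 30.0 V.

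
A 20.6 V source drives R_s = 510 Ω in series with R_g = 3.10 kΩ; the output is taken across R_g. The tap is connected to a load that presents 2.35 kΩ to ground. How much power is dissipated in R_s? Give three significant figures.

Total resistance from the source is R_s + (R_g‖R_L) = 1847 Ω, so I = 20.6/1847 Ω = 11.16 mA.
P = I²·R_s = (11.16 mA)² × 510 Ω = 63.5 mW.

P ≈ 63.5 mW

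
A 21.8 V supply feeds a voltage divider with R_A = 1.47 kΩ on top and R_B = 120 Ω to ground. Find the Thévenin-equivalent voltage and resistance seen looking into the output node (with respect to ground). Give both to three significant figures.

V_th is the open-circuit tap voltage: 21.8 × 120/(1470 + 120) = 1.65 V.
With the supply zeroed, R_A and R_B appear in parallel from the tap: R_th = R_A‖R_B = (1470 × 120)/1590 = 111 Ω.

V_th = 1.65 V, R_th = 111 Ω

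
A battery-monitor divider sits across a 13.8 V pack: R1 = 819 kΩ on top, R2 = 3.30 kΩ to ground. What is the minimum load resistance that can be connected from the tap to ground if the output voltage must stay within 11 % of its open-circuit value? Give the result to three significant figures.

R_L(min) ≈ 26.6 kΩ

Output resistance R_th = R1‖R2 = (819 × 3.30)/822.3 = 3.287 kΩ.
The fractional drop is R_th/(R_th + R_L); requiring this ≤ 0.110 gives R_L ≥ R_th(1/0.110 − 1) = 3.287 × 8.091 = 26.6 kΩ.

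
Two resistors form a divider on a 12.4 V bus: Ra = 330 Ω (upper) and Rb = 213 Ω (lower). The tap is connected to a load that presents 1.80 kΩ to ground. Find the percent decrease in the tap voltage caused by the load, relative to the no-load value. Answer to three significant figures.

The divider's output (Thévenin) resistance is Ra‖Rb = 129.4 Ω.
Fractional drop under load = R_th/(R_th + R_L) = 129.4 / (129.4 + 1800) = 0.06709.
So the output falls by 6.71 %.

6.71 %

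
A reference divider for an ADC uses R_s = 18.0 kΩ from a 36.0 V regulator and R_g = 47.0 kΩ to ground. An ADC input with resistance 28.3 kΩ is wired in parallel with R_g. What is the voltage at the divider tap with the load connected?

The load sits in parallel with R_g: R_g‖R_L = (47.0 × 28.3) / (47.0 + 28.3) = 17.66 kΩ.
V_out = 36.0 × 17.66 / (18.0 + 17.66) = 36.0 × 17.66/35.66 = 17.8 V.
(Unloaded it would have been 26.0 V.)

V_out ≈ 17.8 V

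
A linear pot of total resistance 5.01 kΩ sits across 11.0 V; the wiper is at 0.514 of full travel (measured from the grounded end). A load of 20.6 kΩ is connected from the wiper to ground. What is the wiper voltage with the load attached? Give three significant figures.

The wiper splits the pot into (1−α)R = 2.435 kΩ above and αR = 2.575 kΩ below.
Lower section ‖ load = 2.289 kΩ.
V_wiper = 11.0 × 2.289/(2.435 + 2.289) = 5.33 V.

V ≈ 5.33 V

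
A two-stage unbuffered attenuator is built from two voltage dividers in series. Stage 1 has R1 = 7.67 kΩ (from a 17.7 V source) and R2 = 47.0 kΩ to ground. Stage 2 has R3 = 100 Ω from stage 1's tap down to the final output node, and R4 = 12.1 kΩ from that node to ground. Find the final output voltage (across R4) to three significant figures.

Stage 2 presents R3+R4 = 12200 Ω as a load on stage 1's tap.
Stage 1's lower leg becomes R2‖(R3+R4) = 9686 Ω, so V_mid = 17.7 × 9686/17360 = 9.878 V.
Stage 2 is itself unloaded: V_out = V_mid × R4/(R3+R4) = 9.878 × 12100/12200 = 9.80 V.

V_out ≈ 9.80 V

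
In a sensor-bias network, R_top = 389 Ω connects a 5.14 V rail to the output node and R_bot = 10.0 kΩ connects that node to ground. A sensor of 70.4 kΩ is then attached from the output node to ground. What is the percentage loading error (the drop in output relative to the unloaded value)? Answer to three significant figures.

The divider's output (Thévenin) resistance is R_top‖R_bot = 374.4 Ω.
Fractional drop under load = R_th/(R_th + R_L) = 374.4 / (374.4 + 70400) = 0.005291.
So the output falls by 0.529 %.

0.529 %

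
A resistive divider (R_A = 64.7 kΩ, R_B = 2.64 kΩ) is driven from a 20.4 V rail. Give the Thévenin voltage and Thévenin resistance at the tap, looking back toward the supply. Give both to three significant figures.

V_th is the open-circuit tap voltage: 20.4 × 2.64/(64.7 + 2.64) = 0.800 V.
With the supply zeroed, R_A and R_B appear in parallel from the tap: R_th = R_A‖R_B = (64.7 × 2.64)/67.34 = 2.54 kΩ.

V_th = 0.800 V, R_th = 2.54 kΩ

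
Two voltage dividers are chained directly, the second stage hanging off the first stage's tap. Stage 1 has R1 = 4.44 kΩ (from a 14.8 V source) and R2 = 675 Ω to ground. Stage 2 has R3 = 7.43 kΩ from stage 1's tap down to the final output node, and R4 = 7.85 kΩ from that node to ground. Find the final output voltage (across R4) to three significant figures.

V_out ≈ 0.966 V

Stage 2 presents R3+R4 = 15280 Ω as a load on stage 1's tap.
Stage 1's lower leg becomes R2‖(R3+R4) = 646.4 Ω, so V_mid = 14.8 × 646.4/5086 = 1.881 V.
Stage 2 is itself unloaded: V_out = V_mid × R4/(R3+R4) = 1.881 × 7850/15280 = 0.966 V.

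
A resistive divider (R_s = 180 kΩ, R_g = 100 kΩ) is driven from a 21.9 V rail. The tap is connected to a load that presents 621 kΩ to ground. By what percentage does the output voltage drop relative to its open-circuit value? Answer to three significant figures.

9.38 %

Unloaded V = 21.9 × 100/280.0 = 7.8214 V.
Loaded: R_g‖R_L = 86.13 kΩ, giving V = 21.9 × 86.13/266.1 = 7.0877 V.
Drop = (7.8214 − 7.0877) / 7.8214 = 9.38 %.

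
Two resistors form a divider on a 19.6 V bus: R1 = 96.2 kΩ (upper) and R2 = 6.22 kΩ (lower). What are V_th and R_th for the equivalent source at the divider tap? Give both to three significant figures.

V_th = 1.19 V, R_th = 5.84 kΩ

V_th is the open-circuit tap voltage: 19.6 × 6.22/(96.2 + 6.22) = 1.19 V.
With the supply zeroed, R1 and R2 appear in parallel from the tap: R_th = R1‖R2 = (96.2 × 6.22)/102.4 = 5.84 kΩ.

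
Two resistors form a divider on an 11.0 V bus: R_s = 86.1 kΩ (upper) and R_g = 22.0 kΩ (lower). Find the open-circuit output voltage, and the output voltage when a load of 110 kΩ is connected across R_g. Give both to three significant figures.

Open-circuit: V = 11.0 × 22.0/(86.1 + 22.0) = 2.24 V.
With the load, R_g becomes R_g‖R_L = 18.33 kΩ, so V = 11.0 × 18.33/104.4 = 1.93 V.

Unloaded: 2.24 V; loaded: 1.93 V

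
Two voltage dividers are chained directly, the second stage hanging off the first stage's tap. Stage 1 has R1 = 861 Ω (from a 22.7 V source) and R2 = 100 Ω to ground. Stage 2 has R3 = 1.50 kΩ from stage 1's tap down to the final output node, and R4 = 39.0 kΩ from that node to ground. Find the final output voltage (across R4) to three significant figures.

V_out ≈ 2.27 V

Stage 2 presents R3+R4 = 40500 Ω as a load on stage 1's tap.
Stage 1's lower leg becomes R2‖(R3+R4) = 99.75 Ω, so V_mid = 22.7 × 99.75/960.8 = 2.357 V.
Stage 2 is itself unloaded: V_out = V_mid × R4/(R3+R4) = 2.357 × 39000/40500 = 2.27 V.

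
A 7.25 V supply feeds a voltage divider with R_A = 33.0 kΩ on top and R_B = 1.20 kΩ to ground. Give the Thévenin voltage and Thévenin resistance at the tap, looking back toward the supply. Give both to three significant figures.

V_th = 0.254 V, R_th = 1.16 kΩ

V_th is the open-circuit tap voltage: 7.25 × 1.20/(33.0 + 1.20) = 0.254 V.
With the supply zeroed, R_A and R_B appear in parallel from the tap: R_th = R_A‖R_B = (33.0 × 1.20)/34.20 = 1.16 kΩ.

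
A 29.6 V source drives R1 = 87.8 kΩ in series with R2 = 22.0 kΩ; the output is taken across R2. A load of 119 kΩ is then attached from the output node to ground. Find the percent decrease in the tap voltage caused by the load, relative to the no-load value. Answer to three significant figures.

Unloaded V = 29.6 × 22.0/109.8 = 5.9308 V.
Loaded: R2‖R_L = 18.57 kΩ, giving V = 29.6 × 18.57/106.4 = 5.1669 V.
Drop = (5.9308 − 5.1669) / 5.9308 = 12.9 %.

12.9 %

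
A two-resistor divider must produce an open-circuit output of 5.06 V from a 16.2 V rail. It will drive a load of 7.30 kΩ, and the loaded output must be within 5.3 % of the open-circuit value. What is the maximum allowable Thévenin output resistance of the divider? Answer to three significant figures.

Loading drop = R_th/(R_th + R_L) ≤ 0.0530, so R_th ≤ R_L · ε/(1−ε) = 7.30 kΩ × 0.0530/0.9470 = 409 Ω.
(Any R1, R2 with R2/(R1+R2) = 0.312 and R1‖R2 ≤ 409 Ω will meet the spec.)

R_th ≤ 409 Ω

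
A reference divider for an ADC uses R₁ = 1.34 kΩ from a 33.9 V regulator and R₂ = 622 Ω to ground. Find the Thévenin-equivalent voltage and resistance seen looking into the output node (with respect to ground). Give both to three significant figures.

V_th is the open-circuit tap voltage: 33.9 × 622/(1340 + 622) = 10.7 V.
With the supply zeroed, R₁ and R₂ appear in parallel from the tap: R_th = R₁‖R₂ = (1340 × 622)/1962 = 425 Ω.

V_th = 10.7 V, R_th = 425 Ω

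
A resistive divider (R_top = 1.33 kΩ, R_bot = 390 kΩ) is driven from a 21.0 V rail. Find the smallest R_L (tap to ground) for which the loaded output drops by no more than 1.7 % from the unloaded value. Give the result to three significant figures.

Output resistance R_th = R_top‖R_bot = (1.33 × 390)/391.3 = 1.325 kΩ.
The fractional drop is R_th/(R_th + R_L); requiring this ≤ 0.0170 gives R_L ≥ R_th(1/0.0170 − 1) = 1.325 × 57.82 = 76.6 kΩ.

R_L(min) ≈ 76.6 kΩ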